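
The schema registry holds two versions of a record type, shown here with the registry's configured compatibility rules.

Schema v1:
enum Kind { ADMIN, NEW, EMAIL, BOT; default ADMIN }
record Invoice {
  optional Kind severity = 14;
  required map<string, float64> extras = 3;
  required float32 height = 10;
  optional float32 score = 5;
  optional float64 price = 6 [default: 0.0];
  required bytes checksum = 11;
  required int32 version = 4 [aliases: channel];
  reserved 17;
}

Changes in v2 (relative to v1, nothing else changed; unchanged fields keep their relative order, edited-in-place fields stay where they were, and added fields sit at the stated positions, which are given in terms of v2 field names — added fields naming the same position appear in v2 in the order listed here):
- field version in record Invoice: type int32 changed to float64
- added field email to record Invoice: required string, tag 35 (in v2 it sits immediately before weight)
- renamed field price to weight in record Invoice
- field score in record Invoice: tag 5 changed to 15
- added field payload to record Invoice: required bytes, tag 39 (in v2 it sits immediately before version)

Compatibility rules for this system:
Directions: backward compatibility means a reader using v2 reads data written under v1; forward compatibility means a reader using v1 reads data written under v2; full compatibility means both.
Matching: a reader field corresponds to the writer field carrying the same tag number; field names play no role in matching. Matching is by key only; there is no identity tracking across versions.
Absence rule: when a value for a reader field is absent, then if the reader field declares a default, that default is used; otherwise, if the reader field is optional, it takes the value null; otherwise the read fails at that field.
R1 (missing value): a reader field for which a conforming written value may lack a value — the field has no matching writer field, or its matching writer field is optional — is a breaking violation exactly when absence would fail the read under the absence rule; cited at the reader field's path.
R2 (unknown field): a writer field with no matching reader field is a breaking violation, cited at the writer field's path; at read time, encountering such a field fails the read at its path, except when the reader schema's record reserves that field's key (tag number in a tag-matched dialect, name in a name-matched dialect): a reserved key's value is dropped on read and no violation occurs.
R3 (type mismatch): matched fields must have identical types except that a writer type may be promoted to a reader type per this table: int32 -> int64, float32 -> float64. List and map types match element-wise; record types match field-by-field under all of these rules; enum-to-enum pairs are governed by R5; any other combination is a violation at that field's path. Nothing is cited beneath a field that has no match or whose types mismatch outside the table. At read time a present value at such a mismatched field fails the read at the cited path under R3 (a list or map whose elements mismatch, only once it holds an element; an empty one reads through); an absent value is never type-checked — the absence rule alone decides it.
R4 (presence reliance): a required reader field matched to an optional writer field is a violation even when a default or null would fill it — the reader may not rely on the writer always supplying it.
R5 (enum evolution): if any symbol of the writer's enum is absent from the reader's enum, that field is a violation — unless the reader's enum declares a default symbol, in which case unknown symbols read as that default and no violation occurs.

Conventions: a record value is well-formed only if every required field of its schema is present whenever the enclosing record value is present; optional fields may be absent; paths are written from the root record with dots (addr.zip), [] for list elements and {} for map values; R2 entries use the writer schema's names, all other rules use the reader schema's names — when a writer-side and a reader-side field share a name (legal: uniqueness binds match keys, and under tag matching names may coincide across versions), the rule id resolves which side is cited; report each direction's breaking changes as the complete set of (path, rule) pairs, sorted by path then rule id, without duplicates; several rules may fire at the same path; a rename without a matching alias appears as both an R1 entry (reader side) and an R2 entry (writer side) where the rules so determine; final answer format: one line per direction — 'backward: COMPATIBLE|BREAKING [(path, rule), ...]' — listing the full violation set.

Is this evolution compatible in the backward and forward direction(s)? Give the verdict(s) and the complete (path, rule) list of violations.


arrows below run writer -> reader for Invoice
backward on Invoice — v2 reading data written by v1:
  severity: Kind -> Kind, writer optional; from severity
  extras: map<string, float64> -> map<string, float64>, writer required; from extras
  height: float32 -> float32, writer required; from height
  score has no writer counterpart
  email has no writer counterpart
  weight: float64 -> float64, writer optional; from price
  checksum: bytes -> bytes, writer required; from checksum
  payload has no writer counterpart
  version: int32 -> float64, writer required; from version
  writer score: unknown to reader
  breaking: (email, R1)
  breaking: (payload, R1)
  breaking: (score, R2)
  breaking: (version, R3)
  backward on Invoice therefore BREAKING (4)
forward on Invoice — v1 reading data written by v2:
  severity: Kind -> Kind, writer optional; from severity
  extras: map<string, float64> -> map<string, float64>, writer required; from extras
  height: float32 -> float32, writer required; from height
  score has no writer counterpart
  price: float64 -> float64, writer optional; from weight
  checksum: bytes -> bytes, writer required; from checksum
  version: float64 -> int32, writer required; from version
  writer score: unknown to reader
  writer email: unknown to reader
  writer payload: unknown to reader
  breaking: (email, R2)
  breaking: (payload, R2)
  breaking: (score, R2)
  breaking: (version, R3)
  forward on Invoice therefore BREAKING (4)

backward: BREAKING [(email, R1), (payload, R1), (score, R2), (version, R3)]; forward: BREAKING [(email, R2), (payload, R2), (score, R2), (version, R3)]


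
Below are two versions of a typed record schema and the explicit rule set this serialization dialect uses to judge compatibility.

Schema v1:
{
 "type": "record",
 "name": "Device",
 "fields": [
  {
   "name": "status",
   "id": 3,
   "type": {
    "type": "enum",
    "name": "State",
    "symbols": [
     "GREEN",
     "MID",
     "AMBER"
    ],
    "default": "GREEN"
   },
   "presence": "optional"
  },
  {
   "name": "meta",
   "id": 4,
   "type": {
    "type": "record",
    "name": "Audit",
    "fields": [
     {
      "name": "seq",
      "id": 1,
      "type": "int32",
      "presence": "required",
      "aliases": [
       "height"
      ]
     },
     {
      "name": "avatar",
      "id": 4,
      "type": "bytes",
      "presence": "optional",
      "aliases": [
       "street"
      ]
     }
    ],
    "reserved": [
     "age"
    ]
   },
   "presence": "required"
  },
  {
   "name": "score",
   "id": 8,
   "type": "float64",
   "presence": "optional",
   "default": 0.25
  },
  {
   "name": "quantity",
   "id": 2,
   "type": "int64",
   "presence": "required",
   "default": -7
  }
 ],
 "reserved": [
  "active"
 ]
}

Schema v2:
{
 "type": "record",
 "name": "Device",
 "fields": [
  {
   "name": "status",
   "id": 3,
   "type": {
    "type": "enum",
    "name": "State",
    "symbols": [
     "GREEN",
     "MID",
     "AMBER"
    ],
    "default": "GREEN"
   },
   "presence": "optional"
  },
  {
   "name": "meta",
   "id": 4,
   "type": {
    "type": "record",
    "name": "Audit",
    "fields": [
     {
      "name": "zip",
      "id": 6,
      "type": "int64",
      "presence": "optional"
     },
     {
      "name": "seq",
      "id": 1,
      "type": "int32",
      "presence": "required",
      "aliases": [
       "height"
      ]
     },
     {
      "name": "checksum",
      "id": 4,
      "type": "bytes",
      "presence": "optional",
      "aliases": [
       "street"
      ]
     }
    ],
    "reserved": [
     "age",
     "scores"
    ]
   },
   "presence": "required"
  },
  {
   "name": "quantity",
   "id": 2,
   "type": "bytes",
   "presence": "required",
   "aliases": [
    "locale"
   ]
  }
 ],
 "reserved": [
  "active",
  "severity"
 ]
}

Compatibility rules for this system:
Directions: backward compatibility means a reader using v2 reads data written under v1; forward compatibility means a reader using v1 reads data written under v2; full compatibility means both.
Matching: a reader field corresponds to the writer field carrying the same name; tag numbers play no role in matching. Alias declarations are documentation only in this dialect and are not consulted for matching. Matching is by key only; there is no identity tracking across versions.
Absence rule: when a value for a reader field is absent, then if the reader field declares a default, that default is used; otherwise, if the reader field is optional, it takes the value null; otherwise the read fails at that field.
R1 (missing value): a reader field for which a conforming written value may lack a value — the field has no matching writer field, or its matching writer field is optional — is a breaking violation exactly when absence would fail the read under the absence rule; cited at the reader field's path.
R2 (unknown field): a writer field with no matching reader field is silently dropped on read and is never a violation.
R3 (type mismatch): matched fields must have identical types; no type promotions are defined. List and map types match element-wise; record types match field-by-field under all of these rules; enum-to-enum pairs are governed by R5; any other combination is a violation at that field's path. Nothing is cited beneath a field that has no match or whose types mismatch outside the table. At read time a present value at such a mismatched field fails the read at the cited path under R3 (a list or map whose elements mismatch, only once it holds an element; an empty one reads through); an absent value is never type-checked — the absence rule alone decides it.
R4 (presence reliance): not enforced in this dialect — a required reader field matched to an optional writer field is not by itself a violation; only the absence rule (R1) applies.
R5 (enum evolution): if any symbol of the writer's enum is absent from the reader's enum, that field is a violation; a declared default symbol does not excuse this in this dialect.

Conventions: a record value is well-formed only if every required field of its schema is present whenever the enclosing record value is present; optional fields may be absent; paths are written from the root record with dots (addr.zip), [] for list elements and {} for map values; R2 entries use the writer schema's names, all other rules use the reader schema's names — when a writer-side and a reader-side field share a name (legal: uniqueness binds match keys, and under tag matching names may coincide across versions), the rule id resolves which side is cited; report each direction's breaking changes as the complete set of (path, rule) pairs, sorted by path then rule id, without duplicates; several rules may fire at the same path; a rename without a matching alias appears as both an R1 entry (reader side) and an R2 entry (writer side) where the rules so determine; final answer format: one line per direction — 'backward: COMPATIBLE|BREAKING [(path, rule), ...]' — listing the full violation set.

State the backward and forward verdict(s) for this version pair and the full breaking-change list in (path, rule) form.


the writer's type comes first in each Device pair
backward pass over Device, reader schema v2, writer schema v1:
  status <- status (State -> State, writer optional)
  meta <- meta (Audit -> Audit, writer required)
  quantity <- quantity (int64 -> bytes, writer required)
  score (writer side), unknown to reader
  meta.zip: no writer-side match
  meta.seq <- meta.seq (int32 -> int32, writer required)
  meta.checksum: no writer-side match
  meta.avatar (writer side), unknown to reader
  R3 fires at quantity
  => 1 violation(s): backward is BREAKING for Device
forward pass over Device, reader schema v1, writer schema v2:
  status <- status (State -> State, writer optional)
  meta <- meta (Audit -> Audit, writer required)
  score: no writer-side match
  quantity <- quantity (bytes -> int64, writer required)
  meta.seq <- meta.seq (int32 -> int32, writer required)
  meta.avatar: no writer-side match
  meta.zip (writer side), unknown to reader
  meta.checksum (writer side), unknown to reader
  R3 fires at quantity
  => 1 violation(s): forward is BREAKING for Device

backward: BREAKING [(quantity, R3)]; forward: BREAKING [(quantity, R3)]


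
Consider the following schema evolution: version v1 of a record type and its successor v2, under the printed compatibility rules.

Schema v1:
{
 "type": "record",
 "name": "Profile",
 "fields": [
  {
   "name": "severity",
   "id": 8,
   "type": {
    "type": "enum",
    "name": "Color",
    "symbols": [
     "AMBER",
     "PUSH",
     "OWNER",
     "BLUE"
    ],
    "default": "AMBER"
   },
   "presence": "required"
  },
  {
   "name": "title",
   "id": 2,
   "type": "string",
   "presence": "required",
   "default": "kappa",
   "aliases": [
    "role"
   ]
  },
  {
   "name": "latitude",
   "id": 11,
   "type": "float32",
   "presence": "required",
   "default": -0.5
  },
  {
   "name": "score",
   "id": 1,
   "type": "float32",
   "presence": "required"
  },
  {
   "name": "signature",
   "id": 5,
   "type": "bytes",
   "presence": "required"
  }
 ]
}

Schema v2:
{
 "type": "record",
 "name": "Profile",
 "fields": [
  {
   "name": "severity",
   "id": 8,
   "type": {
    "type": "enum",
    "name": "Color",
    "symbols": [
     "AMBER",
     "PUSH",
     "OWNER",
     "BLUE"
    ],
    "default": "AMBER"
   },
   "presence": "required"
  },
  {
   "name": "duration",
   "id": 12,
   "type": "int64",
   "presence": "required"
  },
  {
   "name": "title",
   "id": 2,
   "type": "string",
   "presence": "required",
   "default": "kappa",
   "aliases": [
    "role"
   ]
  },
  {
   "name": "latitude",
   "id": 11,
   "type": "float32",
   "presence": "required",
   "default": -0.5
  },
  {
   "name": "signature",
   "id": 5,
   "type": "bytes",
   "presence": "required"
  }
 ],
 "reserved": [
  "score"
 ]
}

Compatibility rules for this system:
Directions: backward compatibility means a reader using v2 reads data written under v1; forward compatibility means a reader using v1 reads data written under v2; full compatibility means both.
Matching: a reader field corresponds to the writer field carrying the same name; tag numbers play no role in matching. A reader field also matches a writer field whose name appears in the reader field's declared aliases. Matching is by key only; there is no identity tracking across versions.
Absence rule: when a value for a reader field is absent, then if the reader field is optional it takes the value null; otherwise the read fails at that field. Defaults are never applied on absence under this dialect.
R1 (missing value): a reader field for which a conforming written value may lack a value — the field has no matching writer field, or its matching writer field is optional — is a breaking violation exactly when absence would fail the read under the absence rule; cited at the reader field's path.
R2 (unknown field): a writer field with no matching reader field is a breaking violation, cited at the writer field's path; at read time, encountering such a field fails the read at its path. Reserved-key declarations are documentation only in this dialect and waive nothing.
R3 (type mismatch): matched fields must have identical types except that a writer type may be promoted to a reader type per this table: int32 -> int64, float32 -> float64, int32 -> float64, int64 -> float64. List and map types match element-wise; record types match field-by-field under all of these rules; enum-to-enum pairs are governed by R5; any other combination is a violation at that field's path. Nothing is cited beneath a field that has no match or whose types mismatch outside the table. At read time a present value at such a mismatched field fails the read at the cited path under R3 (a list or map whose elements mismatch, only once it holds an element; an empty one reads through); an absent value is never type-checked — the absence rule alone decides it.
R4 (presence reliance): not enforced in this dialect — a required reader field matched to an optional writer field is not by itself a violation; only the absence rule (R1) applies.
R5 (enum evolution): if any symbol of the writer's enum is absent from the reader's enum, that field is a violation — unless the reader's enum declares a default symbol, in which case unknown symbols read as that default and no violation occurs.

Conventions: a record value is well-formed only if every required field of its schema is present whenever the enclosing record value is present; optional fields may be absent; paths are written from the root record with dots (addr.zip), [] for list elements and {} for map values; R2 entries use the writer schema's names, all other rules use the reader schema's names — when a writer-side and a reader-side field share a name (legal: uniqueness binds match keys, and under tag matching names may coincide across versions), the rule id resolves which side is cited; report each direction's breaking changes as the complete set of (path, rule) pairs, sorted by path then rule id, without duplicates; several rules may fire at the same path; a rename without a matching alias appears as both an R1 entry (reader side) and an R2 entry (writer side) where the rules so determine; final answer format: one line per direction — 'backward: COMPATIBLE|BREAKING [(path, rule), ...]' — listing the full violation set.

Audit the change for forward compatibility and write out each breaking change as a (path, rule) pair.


forward: BREAKING [(duration, R2), (score, R1)]

in Profile below, arrows point writer -> reader
forward for Profile (reader v1, writer v2):
  severity: paired with writer severity (Color -> Color; writer required)
  title: paired with writer title (string -> string; writer required)
  latitude: paired with writer latitude (float32 -> float32; writer required)
  score: no writer match
  signature: paired with writer signature (bytes -> bytes; writer required)
  writer duration: unknown to reader
  breaking: (duration, R2)
  breaking: (score, R1)
  => forward verdict for Profile: BREAKING, 2 violation(s)


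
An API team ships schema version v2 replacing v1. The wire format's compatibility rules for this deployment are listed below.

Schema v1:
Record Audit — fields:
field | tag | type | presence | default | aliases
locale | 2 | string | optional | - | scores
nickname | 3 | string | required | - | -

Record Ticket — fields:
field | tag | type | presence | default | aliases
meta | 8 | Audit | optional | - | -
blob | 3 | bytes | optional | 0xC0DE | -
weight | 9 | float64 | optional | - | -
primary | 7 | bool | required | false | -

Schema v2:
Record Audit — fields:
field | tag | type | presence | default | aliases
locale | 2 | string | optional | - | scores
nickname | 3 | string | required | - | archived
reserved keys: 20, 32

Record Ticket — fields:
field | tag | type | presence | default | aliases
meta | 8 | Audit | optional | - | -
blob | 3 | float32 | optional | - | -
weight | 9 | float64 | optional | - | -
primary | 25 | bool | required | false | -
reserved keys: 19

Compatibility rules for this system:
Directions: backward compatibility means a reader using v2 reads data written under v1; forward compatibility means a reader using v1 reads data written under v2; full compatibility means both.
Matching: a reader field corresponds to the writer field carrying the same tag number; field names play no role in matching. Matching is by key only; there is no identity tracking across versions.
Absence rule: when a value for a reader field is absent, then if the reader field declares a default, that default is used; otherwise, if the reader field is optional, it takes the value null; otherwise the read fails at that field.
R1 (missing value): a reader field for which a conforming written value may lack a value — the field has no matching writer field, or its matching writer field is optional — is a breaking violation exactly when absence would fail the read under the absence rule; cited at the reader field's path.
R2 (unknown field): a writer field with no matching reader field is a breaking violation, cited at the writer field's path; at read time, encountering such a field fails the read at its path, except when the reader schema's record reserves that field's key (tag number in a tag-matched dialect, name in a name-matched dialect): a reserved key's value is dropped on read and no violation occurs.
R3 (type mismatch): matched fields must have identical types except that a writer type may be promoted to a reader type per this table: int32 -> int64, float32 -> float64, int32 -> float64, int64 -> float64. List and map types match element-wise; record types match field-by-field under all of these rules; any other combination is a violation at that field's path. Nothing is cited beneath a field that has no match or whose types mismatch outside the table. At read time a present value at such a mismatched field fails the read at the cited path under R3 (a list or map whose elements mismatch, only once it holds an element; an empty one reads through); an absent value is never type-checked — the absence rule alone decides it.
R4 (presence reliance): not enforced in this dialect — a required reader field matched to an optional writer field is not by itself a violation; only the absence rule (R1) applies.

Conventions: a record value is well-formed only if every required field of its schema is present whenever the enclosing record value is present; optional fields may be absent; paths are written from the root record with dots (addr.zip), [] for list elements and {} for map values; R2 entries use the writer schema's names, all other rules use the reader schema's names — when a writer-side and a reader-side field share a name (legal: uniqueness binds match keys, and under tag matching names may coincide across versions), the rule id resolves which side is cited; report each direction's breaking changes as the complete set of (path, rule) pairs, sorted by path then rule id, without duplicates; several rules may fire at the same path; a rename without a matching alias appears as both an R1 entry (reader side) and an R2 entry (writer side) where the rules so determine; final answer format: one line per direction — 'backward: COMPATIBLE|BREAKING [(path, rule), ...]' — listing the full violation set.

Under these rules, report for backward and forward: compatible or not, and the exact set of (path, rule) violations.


backward: BREAKING [(blob, R3), (primary, R2)]; forward: BREAKING [(blob, R3), (primary, R2)]

the writer's type comes first in each Ticket pair
checking backward for Ticket: reader v2 against writer v1:
  meta: paired with writer meta (Audit -> Audit; writer optional)
  blob: paired with writer blob (bytes -> float32; writer optional)
  weight: paired with writer weight (float64 -> float64; writer optional)
  no writer field matches reader primary
  writer field primary has no reader counterpart
  meta.locale: paired with writer meta.locale (string -> string; writer optional)
  meta.nickname: paired with writer meta.nickname (string -> string; writer required)
  violation R3 at blob
  violation R2 at primary
  => backward: BREAKING (2)
checking forward for Ticket: reader v1 against writer v2:
  meta: paired with writer meta (Audit -> Audit; writer optional)
  blob: paired with writer blob (float32 -> bytes; writer optional)
  weight: paired with writer weight (float64 -> float64; writer optional)
  no writer field matches reader primary
  writer field primary has no reader counterpart
  meta.locale: paired with writer meta.locale (string -> string; writer optional)
  meta.nickname: paired with writer meta.nickname (string -> string; writer required)
  violation R3 at blob
  violation R2 at primary
  => forward: BREAKING (2)


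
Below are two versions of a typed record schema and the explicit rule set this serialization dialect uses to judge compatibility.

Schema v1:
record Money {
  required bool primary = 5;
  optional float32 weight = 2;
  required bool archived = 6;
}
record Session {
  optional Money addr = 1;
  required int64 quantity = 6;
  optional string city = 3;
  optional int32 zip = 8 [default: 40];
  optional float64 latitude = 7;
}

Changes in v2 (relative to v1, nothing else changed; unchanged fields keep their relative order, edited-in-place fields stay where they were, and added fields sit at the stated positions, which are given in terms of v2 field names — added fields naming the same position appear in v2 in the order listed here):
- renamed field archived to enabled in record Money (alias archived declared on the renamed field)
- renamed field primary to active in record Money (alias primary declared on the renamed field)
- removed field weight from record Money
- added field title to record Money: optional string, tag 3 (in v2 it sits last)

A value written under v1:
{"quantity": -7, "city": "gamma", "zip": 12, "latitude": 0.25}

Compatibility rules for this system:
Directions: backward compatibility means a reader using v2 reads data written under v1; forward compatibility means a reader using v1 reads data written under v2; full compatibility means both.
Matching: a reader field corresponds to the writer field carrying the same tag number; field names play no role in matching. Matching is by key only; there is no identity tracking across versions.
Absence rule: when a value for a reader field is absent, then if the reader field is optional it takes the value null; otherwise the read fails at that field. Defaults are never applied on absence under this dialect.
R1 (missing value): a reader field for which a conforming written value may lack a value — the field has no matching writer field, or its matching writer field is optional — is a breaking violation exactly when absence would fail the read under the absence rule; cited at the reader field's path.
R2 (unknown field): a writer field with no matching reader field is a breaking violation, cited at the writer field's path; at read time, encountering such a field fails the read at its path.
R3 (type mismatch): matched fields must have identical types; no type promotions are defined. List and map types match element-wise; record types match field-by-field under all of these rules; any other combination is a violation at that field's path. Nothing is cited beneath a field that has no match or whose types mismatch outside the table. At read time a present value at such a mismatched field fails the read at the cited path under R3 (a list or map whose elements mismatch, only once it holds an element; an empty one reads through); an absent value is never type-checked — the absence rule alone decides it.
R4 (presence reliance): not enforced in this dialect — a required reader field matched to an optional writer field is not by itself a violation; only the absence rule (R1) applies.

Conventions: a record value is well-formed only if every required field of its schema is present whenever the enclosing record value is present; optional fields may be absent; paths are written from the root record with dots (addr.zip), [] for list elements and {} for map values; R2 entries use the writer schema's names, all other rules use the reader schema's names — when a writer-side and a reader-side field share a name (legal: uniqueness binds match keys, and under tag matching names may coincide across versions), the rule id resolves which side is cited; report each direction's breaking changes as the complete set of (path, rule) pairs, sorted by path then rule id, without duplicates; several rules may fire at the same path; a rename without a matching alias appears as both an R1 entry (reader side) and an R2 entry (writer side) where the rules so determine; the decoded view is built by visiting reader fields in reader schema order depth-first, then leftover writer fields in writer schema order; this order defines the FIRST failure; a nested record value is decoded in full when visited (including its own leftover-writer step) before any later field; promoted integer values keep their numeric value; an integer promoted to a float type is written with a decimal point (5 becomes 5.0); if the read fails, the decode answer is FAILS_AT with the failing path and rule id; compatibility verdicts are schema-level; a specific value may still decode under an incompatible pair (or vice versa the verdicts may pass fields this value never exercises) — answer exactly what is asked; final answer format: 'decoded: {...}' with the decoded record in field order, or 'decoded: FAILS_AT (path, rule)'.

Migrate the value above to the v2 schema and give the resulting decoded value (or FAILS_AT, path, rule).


decoded: {"addr": null, "quantity": -7, "city": "gamma", "zip": 12, "latitude": 0.25}

each type pair in Session: writer, then reader
decode walk for Session under reader schema v2:
  addr := null (missing; optional => null)
  quantity := -7
  city := "gamma"
  zip := 12
  latitude := 0.25
  => decoded: {"addr": null, "quantity": -7, "city": "gamma", "zip": 12, "latitude": 0.25}
diffs on Session not affecting the asked answer:
  renamed field archived to enabled in record Money (alias archived declared on the renamed field) -> no rule fires on it and the decoded Session view is identical with or without it
  renamed field primary to active in record Money (alias primary declared on the renamed field) -> no rule fires on it and the decoded Session view is identical with or without it
  removed field weight from record Money -> a verdict-level change on Session — the shown value reads the same
  added field title to record Money: optional string, tag 3 (in v2 it sits last) -> a verdict-level change on Session — the shown value reads the same


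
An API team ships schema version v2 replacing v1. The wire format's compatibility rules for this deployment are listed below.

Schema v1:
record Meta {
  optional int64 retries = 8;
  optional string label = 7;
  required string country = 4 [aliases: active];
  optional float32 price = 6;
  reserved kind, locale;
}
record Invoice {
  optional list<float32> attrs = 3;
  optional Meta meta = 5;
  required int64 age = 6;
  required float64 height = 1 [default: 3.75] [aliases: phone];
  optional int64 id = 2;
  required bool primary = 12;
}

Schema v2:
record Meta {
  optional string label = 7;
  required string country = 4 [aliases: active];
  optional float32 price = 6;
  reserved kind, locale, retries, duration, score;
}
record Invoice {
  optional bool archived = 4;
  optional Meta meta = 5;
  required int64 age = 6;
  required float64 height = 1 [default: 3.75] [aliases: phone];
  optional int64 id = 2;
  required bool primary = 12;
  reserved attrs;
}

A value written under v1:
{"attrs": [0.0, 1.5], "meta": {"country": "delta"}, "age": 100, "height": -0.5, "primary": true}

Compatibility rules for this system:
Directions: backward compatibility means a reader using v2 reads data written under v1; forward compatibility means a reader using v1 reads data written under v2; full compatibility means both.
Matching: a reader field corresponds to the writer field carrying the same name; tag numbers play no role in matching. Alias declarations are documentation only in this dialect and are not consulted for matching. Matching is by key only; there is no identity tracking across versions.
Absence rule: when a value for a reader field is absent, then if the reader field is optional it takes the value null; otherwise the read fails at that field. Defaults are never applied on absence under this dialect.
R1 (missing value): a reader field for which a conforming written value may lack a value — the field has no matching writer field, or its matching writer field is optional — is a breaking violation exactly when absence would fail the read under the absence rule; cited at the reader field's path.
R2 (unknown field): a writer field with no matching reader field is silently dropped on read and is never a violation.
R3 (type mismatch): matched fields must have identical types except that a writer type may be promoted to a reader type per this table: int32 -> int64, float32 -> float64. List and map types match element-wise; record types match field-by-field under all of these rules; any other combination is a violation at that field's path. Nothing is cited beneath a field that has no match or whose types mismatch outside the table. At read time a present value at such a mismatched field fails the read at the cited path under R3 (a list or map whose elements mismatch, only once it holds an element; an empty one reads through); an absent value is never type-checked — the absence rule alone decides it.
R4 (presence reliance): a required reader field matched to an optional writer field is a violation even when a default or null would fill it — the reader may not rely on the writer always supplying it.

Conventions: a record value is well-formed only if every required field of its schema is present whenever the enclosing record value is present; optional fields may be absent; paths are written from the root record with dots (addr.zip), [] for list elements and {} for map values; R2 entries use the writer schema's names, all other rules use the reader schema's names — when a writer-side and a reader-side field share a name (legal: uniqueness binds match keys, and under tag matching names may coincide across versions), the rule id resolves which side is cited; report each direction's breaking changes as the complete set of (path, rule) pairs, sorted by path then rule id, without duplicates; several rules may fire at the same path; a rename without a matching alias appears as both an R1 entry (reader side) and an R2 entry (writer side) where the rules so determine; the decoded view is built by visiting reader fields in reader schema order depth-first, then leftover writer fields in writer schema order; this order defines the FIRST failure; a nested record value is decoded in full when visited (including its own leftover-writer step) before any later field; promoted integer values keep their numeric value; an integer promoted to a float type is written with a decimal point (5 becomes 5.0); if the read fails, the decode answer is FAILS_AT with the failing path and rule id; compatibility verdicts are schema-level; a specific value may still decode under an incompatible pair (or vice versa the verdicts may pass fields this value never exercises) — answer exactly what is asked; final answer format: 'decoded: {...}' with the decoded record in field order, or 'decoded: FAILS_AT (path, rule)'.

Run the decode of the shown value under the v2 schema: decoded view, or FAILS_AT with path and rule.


in Invoice below, arrows point writer -> reader
decode walk for Invoice under reader schema v2:
  archived := null (missing; optional => null)
  meta.label := null (missing; optional => null)
  meta.country := "delta"
  meta.price := null (missing; optional => null)
  age := 100
  height := -0.5
  id := null (missing; optional => null)
  primary := true
  writer attrs: no reader field; dropped
  => decoded: {"archived": null, "meta": {"label": null, "country": "delta", "price": null}, "age": 100, "height": -0.5, "id": null, "primary": true}

decoded: {"archived": null, "meta": {"label": null, "country": "delta", "price": null}, "age": 100, "height": -0.5, "id": null, "primary": true}


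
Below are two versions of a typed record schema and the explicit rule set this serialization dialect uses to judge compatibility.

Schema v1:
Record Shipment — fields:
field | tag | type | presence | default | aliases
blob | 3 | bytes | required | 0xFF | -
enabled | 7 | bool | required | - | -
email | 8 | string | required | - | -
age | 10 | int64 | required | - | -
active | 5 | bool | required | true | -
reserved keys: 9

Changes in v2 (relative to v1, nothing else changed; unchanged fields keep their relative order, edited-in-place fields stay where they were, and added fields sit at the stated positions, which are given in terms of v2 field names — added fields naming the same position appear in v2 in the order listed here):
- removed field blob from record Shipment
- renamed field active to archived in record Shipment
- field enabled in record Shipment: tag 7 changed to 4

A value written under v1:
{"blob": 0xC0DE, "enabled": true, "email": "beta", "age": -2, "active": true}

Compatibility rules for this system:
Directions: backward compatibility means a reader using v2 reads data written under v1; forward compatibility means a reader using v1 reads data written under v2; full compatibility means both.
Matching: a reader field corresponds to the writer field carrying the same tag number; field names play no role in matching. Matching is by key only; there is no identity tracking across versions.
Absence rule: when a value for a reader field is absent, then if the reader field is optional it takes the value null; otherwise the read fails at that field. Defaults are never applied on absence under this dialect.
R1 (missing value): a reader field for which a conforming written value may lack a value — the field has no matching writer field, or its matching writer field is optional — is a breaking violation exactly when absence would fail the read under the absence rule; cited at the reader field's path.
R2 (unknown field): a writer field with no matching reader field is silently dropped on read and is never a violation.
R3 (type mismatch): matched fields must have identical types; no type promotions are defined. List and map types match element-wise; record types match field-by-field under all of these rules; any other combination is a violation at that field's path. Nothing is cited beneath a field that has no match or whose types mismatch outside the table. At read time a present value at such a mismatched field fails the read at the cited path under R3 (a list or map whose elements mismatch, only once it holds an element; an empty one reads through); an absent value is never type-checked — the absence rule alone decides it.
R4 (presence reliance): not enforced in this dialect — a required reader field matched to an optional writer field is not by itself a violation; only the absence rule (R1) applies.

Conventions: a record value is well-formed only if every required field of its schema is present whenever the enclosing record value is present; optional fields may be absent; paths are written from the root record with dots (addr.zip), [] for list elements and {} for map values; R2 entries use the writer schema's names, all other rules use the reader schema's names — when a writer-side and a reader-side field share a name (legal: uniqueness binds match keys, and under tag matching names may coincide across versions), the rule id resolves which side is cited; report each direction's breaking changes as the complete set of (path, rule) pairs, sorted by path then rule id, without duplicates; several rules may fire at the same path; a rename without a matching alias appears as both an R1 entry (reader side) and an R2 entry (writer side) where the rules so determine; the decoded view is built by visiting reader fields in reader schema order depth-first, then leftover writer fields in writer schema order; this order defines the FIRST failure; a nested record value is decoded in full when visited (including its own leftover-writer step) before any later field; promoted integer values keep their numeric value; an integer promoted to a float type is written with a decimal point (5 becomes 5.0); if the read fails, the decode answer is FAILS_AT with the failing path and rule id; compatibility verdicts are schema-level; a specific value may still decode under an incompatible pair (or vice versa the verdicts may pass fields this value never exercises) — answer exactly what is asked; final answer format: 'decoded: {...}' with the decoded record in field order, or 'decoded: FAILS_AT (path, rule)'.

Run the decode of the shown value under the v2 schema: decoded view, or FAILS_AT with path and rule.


the writer's type comes first in each Shipment pair
decoding the Shipment value with the v2 reader:
  read fails at enabled under R1 (no fill)
  => FAILS_AT (enabled, R1)
ruling out the remaining Shipment differences:
  removed field blob from record Shipment -> matters for Shipment compatibility verdicts, not for this value's decode
  renamed field active to archived in record Shipment -> triggers nothing under the printed rules; the Shipment answer is the same either way

decoded: FAILS_AT (enabled, R1)
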